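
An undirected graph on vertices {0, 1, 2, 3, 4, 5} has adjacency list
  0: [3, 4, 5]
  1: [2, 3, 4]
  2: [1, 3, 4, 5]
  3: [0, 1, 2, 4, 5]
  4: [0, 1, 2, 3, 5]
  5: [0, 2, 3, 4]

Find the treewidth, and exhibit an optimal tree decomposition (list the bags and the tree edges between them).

The largest bag has 4 vertices, giving width 3; this decomposition certifies tw(G) ≤ 3. Conversely, {0, 3, 4, 5} is a clique of size 4, and the vertices of any clique must share a bag in every tree decomposition; so some bag has ≥ 4 vertices and tw(G) ≥ 3. Combining the bounds, tw(G) = 3.

Treewidth 3.
One optimal decomposition is:
Bags: B1 = {2, 3, 4, 5}  B2 = {1, 2, 3, 4}  B3 = {0, 3, 4, 5}
Tree: B1–B2, B1–B3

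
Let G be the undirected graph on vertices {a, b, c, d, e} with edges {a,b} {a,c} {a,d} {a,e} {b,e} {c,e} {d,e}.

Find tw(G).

A width-2 tree decomposition is:
Bags: B1 = {a, b, e}  B2 = {a, d, e}  B3 = {a, c, e}
Tree: B1–B2, B1–B3
The largest bag has 3 vertices, giving width 2; this decomposition certifies tw(G) ≤ 2. For the lower bound, the 3 vertices {a, d, e} are pairwise adjacent, and any tree decomposition puts a clique entirely inside one bag — forcing width ≥ 2. The upper and lower bounds meet at 2, so that is the treewidth.

2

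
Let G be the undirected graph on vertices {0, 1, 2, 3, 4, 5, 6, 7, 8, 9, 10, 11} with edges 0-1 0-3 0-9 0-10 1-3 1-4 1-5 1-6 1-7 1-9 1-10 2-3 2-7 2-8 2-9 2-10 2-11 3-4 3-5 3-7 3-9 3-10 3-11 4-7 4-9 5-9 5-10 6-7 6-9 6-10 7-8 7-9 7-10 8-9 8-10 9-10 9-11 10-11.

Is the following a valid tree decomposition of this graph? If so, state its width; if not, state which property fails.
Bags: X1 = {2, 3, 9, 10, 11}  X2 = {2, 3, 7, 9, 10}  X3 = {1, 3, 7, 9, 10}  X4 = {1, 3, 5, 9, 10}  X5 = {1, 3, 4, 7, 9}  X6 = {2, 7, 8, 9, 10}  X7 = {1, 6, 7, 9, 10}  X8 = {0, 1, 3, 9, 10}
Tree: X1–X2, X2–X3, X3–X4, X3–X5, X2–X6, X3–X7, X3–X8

Vertex coverage: the bags together contain {0, 1, 2, 3, 4, 5, 6, 7, 8, 9, 10, 11}, the full vertex set. Edge coverage: each edge of G has both endpoints in at least one bag. Running intersection: for every vertex, the bags containing it form a connected subtree. All three properties hold, so this is a valid tree decomposition of width max|bag| − 1 = 4, and hence tw(G) ≤ 4.

Yes; width 4.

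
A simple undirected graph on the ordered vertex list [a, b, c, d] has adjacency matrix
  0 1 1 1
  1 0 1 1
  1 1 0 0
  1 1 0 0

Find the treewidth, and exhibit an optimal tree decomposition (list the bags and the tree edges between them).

Treewidth 2.
One such decomposition:
Bags: B1 = {a, b, d}  B2 = {a, b, c}
Tree: B1–B2

The largest bag has 3 vertices, giving width 2; this decomposition certifies tw(G) ≤ 2. Conversely, {a, b, d} is a clique of size 3, and the vertices of any clique must share a bag in every tree decomposition; so some bag has ≥ 3 vertices and tw(G) ≥ 2. Therefore the treewidth is 2.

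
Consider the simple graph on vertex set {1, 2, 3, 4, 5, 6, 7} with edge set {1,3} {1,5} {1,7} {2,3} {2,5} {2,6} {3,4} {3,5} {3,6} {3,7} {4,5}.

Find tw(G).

2

A width-2 tree decomposition is:
Bags: B1 = {1, 3, 5}  B2 = {2, 3, 5}  B3 = {3, 4, 5}  B4 = {2, 3, 6}  B5 = {1, 3, 7}
Tree: B1–B2, B2–B3, B2–B4, B1–B5
The largest bag has 3 vertices, giving width 2; this decomposition certifies tw(G) ≤ 2. On the other hand G contains the 3-clique {1, 3, 5}. A clique must lie in a single bag of any decomposition, so no decomposition can have width below 2. Combining the bounds, tw(G) = 2.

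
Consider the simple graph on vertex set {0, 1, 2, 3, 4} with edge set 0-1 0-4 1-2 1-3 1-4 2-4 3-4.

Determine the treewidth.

A width-2 tree decomposition is:
Bags: B1 = {0, 1, 4}  B2 = {1, 3, 4}  B3 = {1, 2, 4}
Tree: B1–B2, B1–B3
The largest bag has 3 vertices, giving width 2; this decomposition certifies tw(G) ≤ 2. On the other hand G contains the 3-clique {0, 1, 4}. A clique must lie in a single bag of any decomposition, so no decomposition can have width below 2. The upper and lower bounds meet at 2, so that is the treewidth.

2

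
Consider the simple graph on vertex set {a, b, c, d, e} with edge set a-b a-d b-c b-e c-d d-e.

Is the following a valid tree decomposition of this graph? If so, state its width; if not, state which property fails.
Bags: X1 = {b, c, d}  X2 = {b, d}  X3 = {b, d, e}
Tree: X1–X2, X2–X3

No — vertex a appears in no bag.

A tree decomposition must satisfy three properties: every vertex lies in some bag; for every edge, both endpoints lie together in some bag; and for every vertex, the bags containing it form a connected subtree. Here vertex a appears in no bag, so the decomposition is invalid.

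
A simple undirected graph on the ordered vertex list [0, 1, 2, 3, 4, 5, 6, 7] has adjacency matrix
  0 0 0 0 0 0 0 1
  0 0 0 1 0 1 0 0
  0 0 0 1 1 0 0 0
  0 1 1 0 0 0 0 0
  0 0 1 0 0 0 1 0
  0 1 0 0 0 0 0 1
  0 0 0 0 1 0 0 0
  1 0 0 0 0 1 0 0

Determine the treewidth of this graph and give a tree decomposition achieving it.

Treewidth 1.
One optimal decomposition is:
Bags: B1 = {4, 6}  B2 = {2, 4}  B3 = {2, 3}  B4 = {1, 3}  B5 = {1, 5}  B6 = {5, 7}  B7 = {0, 7}
Tree: B1–B2, B2–B3, B3–B4, B4–B5, B5–B6, B6–B7

Each bag holds 2 vertices, so the decomposition has width 1, which upper-bounds the treewidth. Any graph with an edge has treewidth ≥ 1, and G has the edge 6–4. The upper and lower bounds meet at 1, so that is the treewidth.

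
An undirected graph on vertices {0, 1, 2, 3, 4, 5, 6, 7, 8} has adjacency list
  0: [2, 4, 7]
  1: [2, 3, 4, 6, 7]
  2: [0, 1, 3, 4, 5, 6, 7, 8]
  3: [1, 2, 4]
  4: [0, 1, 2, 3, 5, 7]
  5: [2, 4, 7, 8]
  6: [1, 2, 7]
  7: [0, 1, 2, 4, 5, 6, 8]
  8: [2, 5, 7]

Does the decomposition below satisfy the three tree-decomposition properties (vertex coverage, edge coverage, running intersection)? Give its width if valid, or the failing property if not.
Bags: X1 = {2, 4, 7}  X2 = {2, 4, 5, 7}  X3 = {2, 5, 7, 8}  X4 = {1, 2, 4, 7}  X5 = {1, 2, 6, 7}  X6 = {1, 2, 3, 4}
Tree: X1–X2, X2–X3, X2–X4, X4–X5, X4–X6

No — vertex 0 appears in no bag.

A tree decomposition must satisfy three properties: every vertex lies in some bag; for every edge, both endpoints lie together in some bag; and for every vertex, the bags containing it form a connected subtree. Here vertex 0 appears in no bag, so the decomposition is invalid.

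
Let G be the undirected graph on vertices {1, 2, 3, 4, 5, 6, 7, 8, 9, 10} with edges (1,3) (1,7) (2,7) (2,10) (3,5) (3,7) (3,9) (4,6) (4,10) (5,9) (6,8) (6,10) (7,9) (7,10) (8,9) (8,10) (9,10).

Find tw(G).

2

A width-2 tree decomposition is:
Bags: B1 = {2, 7, 10}  B2 = {7, 9, 10}  B3 = {3, 7, 9}  B4 = {8, 9, 10}  B5 = {1, 3, 7}  B6 = {6, 8, 10}  B7 = {3, 5, 9}  B8 = {4, 6, 10}
Tree: B1–B2, B2–B3, B2–B4, B3–B5, B4–B6, B3–B7, B6–B8
Every bag has size at most 3, so the width is 3 − 1 = 2 and tw(G) ≤ 2. For the lower bound, the 3 vertices {1, 3, 7} are pairwise adjacent, and any tree decomposition puts a clique entirely inside one bag — forcing width ≥ 2. Therefore the treewidth is 2.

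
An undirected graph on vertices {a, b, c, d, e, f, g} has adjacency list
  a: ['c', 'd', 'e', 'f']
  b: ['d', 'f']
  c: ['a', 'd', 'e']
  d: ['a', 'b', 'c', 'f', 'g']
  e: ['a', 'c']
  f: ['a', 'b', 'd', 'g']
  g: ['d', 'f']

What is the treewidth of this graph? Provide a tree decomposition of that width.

Each bag holds 3 vertices, so the decomposition has width 2, which upper-bounds the treewidth. For the lower bound, the 3 vertices {a, c, d} are pairwise adjacent, and any tree decomposition puts a clique entirely inside one bag — forcing width ≥ 2. Combining the bounds, tw(G) = 2.

Treewidth 2.
Bags: B1 = {a, d, f}  B2 = {b, d, f}  B3 = {a, c, d}  B4 = {d, f, g}  B5 = {a, c, e}
Tree: B1–B2, B1–B3, B2–B4, B3–B5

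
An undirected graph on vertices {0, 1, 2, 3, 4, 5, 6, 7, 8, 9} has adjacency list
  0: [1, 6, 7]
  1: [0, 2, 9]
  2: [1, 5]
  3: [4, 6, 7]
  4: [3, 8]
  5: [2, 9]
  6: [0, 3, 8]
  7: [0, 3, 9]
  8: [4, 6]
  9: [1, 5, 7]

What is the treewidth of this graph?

A width-2 tree decomposition is:
Bags: B1 = {4, 6, 8}  B2 = {3, 4, 6}  B3 = {0, 3, 6}  B4 = {0, 3, 7}  B5 = {0, 1, 7}  B6 = {1, 7, 9}  B7 = {1, 2, 9}  B8 = {2, 5, 9}
Tree: B1–B2, B2–B3, B3–B4, B4–B5, B5–B6, B6–B7, B7–B8
Each bag holds 3 vertices, so the decomposition has width 2, which upper-bounds the treewidth. Since 8–4–3–6–8 is a cycle in G, G is not acyclic. Forests are exactly the graphs of treewidth ≤ 1, so tw(G) ≥ 2. The upper and lower bounds meet at 2, so that is the treewidth.

2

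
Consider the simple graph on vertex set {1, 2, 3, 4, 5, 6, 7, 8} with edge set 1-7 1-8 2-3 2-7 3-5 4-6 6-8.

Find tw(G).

A width-1 tree decomposition is:
Bags: B1 = {3, 5}  B2 = {2, 3}  B3 = {2, 7}  B4 = {1, 7}  B5 = {1, 8}  B6 = {6, 8}  B7 = {4, 6}
Tree: B1–B2, B2–B3, B3–B4, B4–B5, B5–B6, B6–B7
The largest bag has 2 vertices, giving width 1; this decomposition certifies tw(G) ≤ 1. Since G has at least one edge (e.g. 5–3), it is not an edgeless graph, so tw(G) ≥ 1. Combining the bounds, tw(G) = 1.

1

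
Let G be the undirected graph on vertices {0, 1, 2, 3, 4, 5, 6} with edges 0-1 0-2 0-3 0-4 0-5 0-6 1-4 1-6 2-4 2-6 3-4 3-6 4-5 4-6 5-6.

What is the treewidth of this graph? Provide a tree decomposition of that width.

Every bag has size at most 4, so the width is 4 − 1 = 3 and tw(G) ≤ 3. For the lower bound, the 4 vertices {0, 1, 4, 6} are pairwise adjacent, and any tree decomposition puts a clique entirely inside one bag — forcing width ≥ 3. Hence tw(G) = 3 exactly.

Treewidth 3.
Bags: B1 = {0, 1, 4, 6}  B2 = {0, 3, 4, 6}  B3 = {0, 4, 5, 6}  B4 = {0, 2, 4, 6}
Tree: B1–B2, B2–B3, B1–B4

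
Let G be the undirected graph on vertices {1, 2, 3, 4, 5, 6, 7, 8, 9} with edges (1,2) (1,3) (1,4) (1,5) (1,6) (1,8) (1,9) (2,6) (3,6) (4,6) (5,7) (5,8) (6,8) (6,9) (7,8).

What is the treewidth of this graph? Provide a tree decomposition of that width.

Treewidth 2.
One such decomposition:
Bags: B1 = {1, 2, 6}  B2 = {1, 6, 8}  B3 = {1, 5, 8}  B4 = {5, 7, 8}  B5 = {1, 4, 6}  B6 = {1, 6, 9}  B7 = {1, 3, 6}
Tree: B1–B2, B2–B3, B3–B4, B2–B5, B2–B6, B5–B7

Every bag has size at most 3, so the width is 3 − 1 = 2 and tw(G) ≤ 2. On the other hand G contains the 3-clique {1, 5, 8}. A clique must lie in a single bag of any decomposition, so no decomposition can have width below 2. The upper and lower bounds meet at 2, so that is the treewidth.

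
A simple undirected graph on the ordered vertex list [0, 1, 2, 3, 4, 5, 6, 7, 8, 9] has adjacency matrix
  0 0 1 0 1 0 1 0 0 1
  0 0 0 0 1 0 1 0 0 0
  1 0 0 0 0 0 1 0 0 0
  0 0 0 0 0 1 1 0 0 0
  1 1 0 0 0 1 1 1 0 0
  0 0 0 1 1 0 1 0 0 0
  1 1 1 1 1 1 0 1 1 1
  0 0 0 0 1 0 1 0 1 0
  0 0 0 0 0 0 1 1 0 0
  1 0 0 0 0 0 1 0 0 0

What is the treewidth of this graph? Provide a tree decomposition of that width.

Treewidth 2.
One optimal decomposition is:
Bags: B1 = {1, 4, 6}  B2 = {4, 6, 7}  B3 = {4, 5, 6}  B4 = {3, 5, 6}  B5 = {0, 4, 6}  B6 = {6, 7, 8}  B7 = {0, 6, 9}  B8 = {0, 2, 6}
Tree: B1–B2, B1–B3, B3–B4, B1–B5, B2–B6, B5–B7, B7–B8

Each bag holds 3 vertices, so the decomposition has width 2, which upper-bounds the treewidth. For the lower bound, the 3 vertices {0, 2, 6} are pairwise adjacent, and any tree decomposition puts a clique entirely inside one bag — forcing width ≥ 2. Combining the bounds, tw(G) = 2.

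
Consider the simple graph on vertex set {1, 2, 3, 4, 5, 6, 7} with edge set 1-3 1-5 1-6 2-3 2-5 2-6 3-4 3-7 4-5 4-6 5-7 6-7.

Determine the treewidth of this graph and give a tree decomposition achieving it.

The largest bag has 4 vertices, giving width 3; this decomposition certifies tw(G) ≤ 3. For the lower bound: the 4 vertex sets {2,3}, {1,5}, {6}, {7} are disjoint, each induces a connected subgraph, and every pair is joined by at least one edge of G. Contracting each set to a single vertex therefore yields K_{4} as a minor, and since treewidth is minor-monotone, tw(G) ≥ tw(K_{4}) = 3. Therefore the treewidth is 3.

Treewidth 3.
One such decomposition:
Bags: B1 = {2, 3, 5, 6}  B2 = {1, 3, 5, 6}  B3 = {3, 5, 6, 7}  B4 = {3, 4, 5, 6}
Tree: B1–B2, B2–B3, B3–B4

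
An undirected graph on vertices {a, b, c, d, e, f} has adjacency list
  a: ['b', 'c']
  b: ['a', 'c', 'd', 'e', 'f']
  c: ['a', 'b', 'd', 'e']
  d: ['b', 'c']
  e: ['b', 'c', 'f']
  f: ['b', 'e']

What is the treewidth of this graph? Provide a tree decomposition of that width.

Every bag has size at most 3, so the width is 3 − 1 = 2 and tw(G) ≤ 2. Conversely, {b, c, d} is a clique of size 3, and the vertices of any clique must share a bag in every tree decomposition; so some bag has ≥ 3 vertices and tw(G) ≥ 2. The upper and lower bounds meet at 2, so that is the treewidth.

Treewidth 2.
One optimal decomposition is:
Bags: B1 = {b, c, d}  B2 = {b, c, e}  B3 = {a, b, c}  B4 = {b, e, f}
Tree: B1–B2, B1–B3, B2–B4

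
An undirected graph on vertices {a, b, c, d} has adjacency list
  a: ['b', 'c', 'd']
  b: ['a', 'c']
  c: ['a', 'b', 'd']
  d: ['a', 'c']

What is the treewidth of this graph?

A width-2 tree decomposition is:
Bags: B1 = {a, b, c}  B2 = {a, c, d}
Tree: B1–B2
The largest bag has 3 vertices, giving width 2; this decomposition certifies tw(G) ≤ 2. On the other hand G contains the 3-clique {a, c, d}. A clique must lie in a single bag of any decomposition, so no decomposition can have width below 2. Therefore the treewidth is 2.

2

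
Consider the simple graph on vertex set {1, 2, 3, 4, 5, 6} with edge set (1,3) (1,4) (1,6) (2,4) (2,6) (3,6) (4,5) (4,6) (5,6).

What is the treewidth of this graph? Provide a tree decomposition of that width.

Treewidth 2.
One such decomposition:
Bags: B1 = {1, 3, 6}  B2 = {1, 4, 6}  B3 = {4, 5, 6}  B4 = {2, 4, 6}
Tree: B1–B2, B2–B3, B3–B4

Each bag holds 3 vertices, so the decomposition has width 2, which upper-bounds the treewidth. Conversely, {1, 3, 6} is a clique of size 3, and the vertices of any clique must share a bag in every tree decomposition; so some bag has ≥ 3 vertices and tw(G) ≥ 2. Therefore the treewidth is 2.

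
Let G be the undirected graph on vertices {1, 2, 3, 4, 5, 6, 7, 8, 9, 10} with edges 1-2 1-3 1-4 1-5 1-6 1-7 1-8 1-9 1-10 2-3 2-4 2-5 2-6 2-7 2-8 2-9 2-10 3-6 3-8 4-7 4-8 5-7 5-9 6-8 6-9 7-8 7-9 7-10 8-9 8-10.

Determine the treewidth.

A width-4 tree decomposition is:
Bags: B1 = {1, 2, 6, 8, 9}  B2 = {1, 2, 7, 8, 9}  B3 = {1, 2, 3, 6, 8}  B4 = {1, 2, 5, 7, 9}  B5 = {1, 2, 4, 7, 8}  B6 = {1, 2, 7, 8, 10}
Tree: B1–B2, B1–B3, B2–B4, B2–B5, B5–B6
The largest bag has 5 vertices, giving width 4; this decomposition certifies tw(G) ≤ 4. For the lower bound, the 5 vertices {1, 2, 3, 6, 8} are pairwise adjacent, and any tree decomposition puts a clique entirely inside one bag — forcing width ≥ 4. Therefore the treewidth is 4.

4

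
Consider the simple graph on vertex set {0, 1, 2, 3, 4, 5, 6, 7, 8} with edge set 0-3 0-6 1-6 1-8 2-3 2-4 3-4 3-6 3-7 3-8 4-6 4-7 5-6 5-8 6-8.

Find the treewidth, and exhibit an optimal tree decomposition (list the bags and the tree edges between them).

Treewidth 2.
Bags: B1 = {3, 6, 8}  B2 = {0, 3, 6}  B3 = {5, 6, 8}  B4 = {3, 4, 6}  B5 = {1, 6, 8}  B6 = {2, 3, 4}  B7 = {3, 4, 7}
Tree: B1–B2, B1–B3, B2–B4, B3–B5, B4–B6, B4–B7

Each bag holds 3 vertices, so the decomposition has width 2, which upper-bounds the treewidth. On the other hand G contains the 3-clique {1, 6, 8}. A clique must lie in a single bag of any decomposition, so no decomposition can have width below 2. Combining the bounds, tw(G) = 2.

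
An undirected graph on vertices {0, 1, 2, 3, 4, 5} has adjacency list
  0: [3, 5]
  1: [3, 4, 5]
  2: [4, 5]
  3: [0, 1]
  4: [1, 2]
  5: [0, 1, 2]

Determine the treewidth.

A width-2 tree decomposition is:
Bags: B1 = {0, 1, 3}  B2 = {0, 1, 5}  B3 = {1, 4, 5}  B4 = {2, 4, 5}
Tree: B1–B2, B2–B3, B3–B4
The largest bag has 3 vertices, giving width 2; this decomposition certifies tw(G) ≤ 2. Since 3–0–5–1–3 is a cycle in G, G is not acyclic. Forests are exactly the graphs of treewidth ≤ 1, so tw(G) ≥ 2. The upper and lower bounds meet at 2, so that is the treewidth.

2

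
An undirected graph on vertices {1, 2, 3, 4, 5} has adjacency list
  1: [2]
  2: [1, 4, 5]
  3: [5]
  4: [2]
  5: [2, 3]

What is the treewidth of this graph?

1

A width-1 tree decomposition is:
Bags: B1 = {2, 4}  B2 = {2, 5}  B3 = {3, 5}  B4 = {1, 2}
Tree: B1–B2, B2–B3, B1–B4
The largest bag has 2 vertices, giving width 1; this decomposition certifies tw(G) ≤ 1. G has an edge, so its treewidth is at least 1. Combining the bounds, tw(G) = 1.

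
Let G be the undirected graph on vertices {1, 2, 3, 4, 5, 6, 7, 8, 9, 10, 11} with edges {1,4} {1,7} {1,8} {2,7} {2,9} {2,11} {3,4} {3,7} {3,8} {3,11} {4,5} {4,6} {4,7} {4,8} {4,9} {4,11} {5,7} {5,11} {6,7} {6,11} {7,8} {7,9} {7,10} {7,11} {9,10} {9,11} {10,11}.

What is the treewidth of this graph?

3

A width-3 tree decomposition is:
Bags: B1 = {3, 4, 7, 11}  B2 = {4, 7, 9, 11}  B3 = {4, 5, 7, 11}  B4 = {3, 4, 7, 8}  B5 = {7, 9, 10, 11}  B6 = {4, 6, 7, 11}  B7 = {1, 4, 7, 8}  B8 = {2, 7, 9, 11}
Tree: B1–B2, B1–B3, B1–B4, B2–B5, B2–B6, B4–B7, B2–B8
The largest bag has 4 vertices, giving width 3; this decomposition certifies tw(G) ≤ 3. On the other hand G contains the 4-clique {2, 7, 9, 11}. A clique must lie in a single bag of any decomposition, so no decomposition can have width below 3. The upper and lower bounds meet at 3, so that is the treewidth.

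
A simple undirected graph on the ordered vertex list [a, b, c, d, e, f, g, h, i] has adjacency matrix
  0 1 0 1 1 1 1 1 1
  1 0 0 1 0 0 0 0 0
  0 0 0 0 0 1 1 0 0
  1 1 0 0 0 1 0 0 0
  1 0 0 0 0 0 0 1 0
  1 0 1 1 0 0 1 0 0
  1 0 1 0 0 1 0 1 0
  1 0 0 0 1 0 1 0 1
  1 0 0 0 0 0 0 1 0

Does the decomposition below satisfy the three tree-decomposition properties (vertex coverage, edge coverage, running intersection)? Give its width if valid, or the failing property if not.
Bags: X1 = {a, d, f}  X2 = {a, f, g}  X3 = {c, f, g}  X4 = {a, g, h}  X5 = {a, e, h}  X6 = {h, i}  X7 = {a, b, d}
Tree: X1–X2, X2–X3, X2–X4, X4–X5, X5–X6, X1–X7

A tree decomposition must satisfy three properties: every vertex lies in some bag; for every edge, both endpoints lie together in some bag; and for every vertex, the bags containing it form a connected subtree. Here edge (a,i) lies in no bag, so the decomposition is invalid.

No — edge (a,i) lies in no bag.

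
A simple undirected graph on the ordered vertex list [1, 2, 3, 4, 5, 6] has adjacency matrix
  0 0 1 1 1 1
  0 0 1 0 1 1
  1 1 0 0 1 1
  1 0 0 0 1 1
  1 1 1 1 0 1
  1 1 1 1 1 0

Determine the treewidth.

A width-3 tree decomposition is:
Bags: B1 = {1, 3, 5, 6}  B2 = {2, 3, 5, 6}  B3 = {1, 4, 5, 6}
Tree: B1–B2, B1–B3
Every bag has size at most 4, so the width is 4 − 1 = 3 and tw(G) ≤ 3. On the other hand G contains the 4-clique {1, 3, 5, 6}. A clique must lie in a single bag of any decomposition, so no decomposition can have width below 3. Therefore the treewidth is 3.

3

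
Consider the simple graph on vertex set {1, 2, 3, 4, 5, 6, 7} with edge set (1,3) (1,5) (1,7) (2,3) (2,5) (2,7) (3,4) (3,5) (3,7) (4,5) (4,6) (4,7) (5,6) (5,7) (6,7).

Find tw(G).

A width-3 tree decomposition is:
Bags: B1 = {1, 3, 5, 7}  B2 = {3, 4, 5, 7}  B3 = {4, 5, 6, 7}  B4 = {2, 3, 5, 7}
Tree: B1–B2, B2–B3, B2–B4
Every bag has size at most 4, so the width is 4 − 1 = 3 and tw(G) ≤ 3. For the lower bound, the 4 vertices {1, 3, 5, 7} are pairwise adjacent, and any tree decomposition puts a clique entirely inside one bag — forcing width ≥ 3. Hence tw(G) = 3 exactly.

3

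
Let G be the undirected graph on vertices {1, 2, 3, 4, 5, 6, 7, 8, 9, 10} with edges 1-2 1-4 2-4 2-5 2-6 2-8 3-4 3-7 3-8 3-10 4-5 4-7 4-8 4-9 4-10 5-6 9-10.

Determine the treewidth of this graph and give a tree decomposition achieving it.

Treewidth 2.
Bags: B1 = {2, 4, 8}  B2 = {1, 2, 4}  B3 = {3, 4, 8}  B4 = {3, 4, 7}  B5 = {3, 4, 10}  B6 = {4, 9, 10}  B7 = {2, 4, 5}  B8 = {2, 5, 6}
Tree: B1–B2, B1–B3, B3–B4, B4–B5, B5–B6, B2–B7, B7–B8

Each bag holds 3 vertices, so the decomposition has width 2, which upper-bounds the treewidth. Conversely, {2, 4, 8} is a clique of size 3, and the vertices of any clique must share a bag in every tree decomposition; so some bag has ≥ 3 vertices and tw(G) ≥ 2. Therefore the treewidth is 2.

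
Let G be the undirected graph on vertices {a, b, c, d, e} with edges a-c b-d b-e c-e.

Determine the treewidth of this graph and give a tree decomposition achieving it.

Treewidth 1.
One optimal decomposition is:
Bags: B1 = {b, d}  B2 = {b, e}  B3 = {c, e}  B4 = {a, c}
Tree: B1–B2, B2–B3, B3–B4

Every bag has size at most 2, so the width is 2 − 1 = 1 and tw(G) ≤ 1. Since G has at least one edge (e.g. d–b), it is not an edgeless graph, so tw(G) ≥ 1. Hence tw(G) = 1 exactly.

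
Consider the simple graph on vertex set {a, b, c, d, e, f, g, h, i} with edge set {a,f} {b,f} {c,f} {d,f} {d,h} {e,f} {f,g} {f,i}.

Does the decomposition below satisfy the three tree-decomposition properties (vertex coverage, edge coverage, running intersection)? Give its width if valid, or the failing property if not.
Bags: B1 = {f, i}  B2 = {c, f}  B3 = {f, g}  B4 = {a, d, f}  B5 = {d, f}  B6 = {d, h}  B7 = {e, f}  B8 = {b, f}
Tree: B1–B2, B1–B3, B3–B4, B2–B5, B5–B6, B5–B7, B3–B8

A tree decomposition must satisfy three properties: every vertex lies in some bag; for every edge, both endpoints lie together in some bag; and for every vertex, the bags containing it form a connected subtree. Here bags containing vertex d are not connected in the tree, so the decomposition is invalid.

No — bags containing vertex d are not connected in the tree.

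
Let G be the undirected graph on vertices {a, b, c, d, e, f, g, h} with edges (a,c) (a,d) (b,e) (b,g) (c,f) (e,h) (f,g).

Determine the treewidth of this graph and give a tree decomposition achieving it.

Each bag holds 2 vertices, so the decomposition has width 1, which upper-bounds the treewidth. G has an edge, so its treewidth is at least 1. Hence tw(G) = 1 exactly.

Treewidth 1.
One such decomposition:
Bags: B1 = {a, d}  B2 = {a, c}  B3 = {c, f}  B4 = {f, g}  B5 = {b, g}  B6 = {b, e}  B7 = {e, h}
Tree: B1–B2, B2–B3, B3–B4, B4–B5, B5–B6, B6–B7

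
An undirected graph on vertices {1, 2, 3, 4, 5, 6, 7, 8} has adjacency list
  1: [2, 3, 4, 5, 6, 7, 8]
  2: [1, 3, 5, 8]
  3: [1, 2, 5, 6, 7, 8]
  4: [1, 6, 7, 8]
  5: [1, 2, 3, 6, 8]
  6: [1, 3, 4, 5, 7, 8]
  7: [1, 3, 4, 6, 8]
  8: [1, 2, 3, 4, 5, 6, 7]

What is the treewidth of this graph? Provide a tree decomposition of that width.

Each bag holds 5 vertices, so the decomposition has width 4, which upper-bounds the treewidth. For the lower bound, the 5 vertices {1, 2, 3, 5, 8} are pairwise adjacent, and any tree decomposition puts a clique entirely inside one bag — forcing width ≥ 4. Hence tw(G) = 4 exactly.

Treewidth 4.
One such decomposition:
Bags: B1 = {1, 3, 6, 7, 8}  B2 = {1, 3, 5, 6, 8}  B3 = {1, 4, 6, 7, 8}  B4 = {1, 2, 3, 5, 8}
Tree: B1–B2, B1–B3, B2–B4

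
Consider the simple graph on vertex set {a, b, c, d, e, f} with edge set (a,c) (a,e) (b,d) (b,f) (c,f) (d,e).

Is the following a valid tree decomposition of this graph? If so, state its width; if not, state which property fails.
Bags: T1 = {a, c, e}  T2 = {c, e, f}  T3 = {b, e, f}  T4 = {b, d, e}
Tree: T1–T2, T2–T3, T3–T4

Yes; width 2.

Every vertex of G appears in some bag (union = {a, b, c, d, e, f}); every edge is covered by a bag; and for each vertex v the set of bags containing v is connected in the bag tree. The decomposition is therefore valid. The largest bag has 3 vertices, so the width is 2.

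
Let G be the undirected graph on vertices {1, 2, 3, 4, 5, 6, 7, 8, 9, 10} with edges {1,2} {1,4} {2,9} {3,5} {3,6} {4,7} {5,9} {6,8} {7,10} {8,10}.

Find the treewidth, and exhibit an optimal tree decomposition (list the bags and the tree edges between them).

The largest bag has 3 vertices, giving width 2; this decomposition certifies tw(G) ≤ 2. The edges 4–1–2–9–5–3–6–8–10–7–4 form a cycle, so G is not a tree and its treewidth is at least 2. Therefore the treewidth is 2.

Treewidth 2.
One optimal decomposition is:
Bags: B1 = {1, 2, 4}  B2 = {2, 4, 9}  B3 = {4, 5, 9}  B4 = {3, 4, 5}  B5 = {3, 4, 6}  B6 = {4, 6, 8}  B7 = {4, 8, 10}  B8 = {4, 7, 10}
Tree: B1–B2, B2–B3, B3–B4, B4–B5, B5–B6, B6–B7, B7–B8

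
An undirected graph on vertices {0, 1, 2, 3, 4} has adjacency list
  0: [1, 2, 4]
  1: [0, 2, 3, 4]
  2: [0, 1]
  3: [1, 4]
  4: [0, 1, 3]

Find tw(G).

A width-2 tree decomposition is:
Bags: B1 = {0, 1, 4}  B2 = {1, 3, 4}  B3 = {0, 1, 2}
Tree: B1–B2, B1–B3
Every bag has size at most 3, so the width is 3 − 1 = 2 and tw(G) ≤ 2. Conversely, {0, 1, 2} is a clique of size 3, and the vertices of any clique must share a bag in every tree decomposition; so some bag has ≥ 3 vertices and tw(G) ≥ 2. Therefore the treewidth is 2.

2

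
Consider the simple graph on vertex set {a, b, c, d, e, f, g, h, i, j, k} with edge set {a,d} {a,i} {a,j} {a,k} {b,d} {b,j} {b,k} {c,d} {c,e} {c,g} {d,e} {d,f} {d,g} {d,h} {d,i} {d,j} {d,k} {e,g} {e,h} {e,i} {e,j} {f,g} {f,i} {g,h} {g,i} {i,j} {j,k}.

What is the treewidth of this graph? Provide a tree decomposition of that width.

Treewidth 3.
One optimal decomposition is:
Bags: B1 = {d, e, g, i}  B2 = {d, f, g, i}  B3 = {d, e, i, j}  B4 = {a, d, i, j}  B5 = {a, d, j, k}  B6 = {c, d, e, g}  B7 = {b, d, j, k}  B8 = {d, e, g, h}
Tree: B1–B2, B1–B3, B3–B4, B4–B5, B1–B6, B5–B7, B6–B8

Each bag holds 4 vertices, so the decomposition has width 3, which upper-bounds the treewidth. For the lower bound, the 4 vertices {d, e, g, h} are pairwise adjacent, and any tree decomposition puts a clique entirely inside one bag — forcing width ≥ 3. Combining the bounds, tw(G) = 3.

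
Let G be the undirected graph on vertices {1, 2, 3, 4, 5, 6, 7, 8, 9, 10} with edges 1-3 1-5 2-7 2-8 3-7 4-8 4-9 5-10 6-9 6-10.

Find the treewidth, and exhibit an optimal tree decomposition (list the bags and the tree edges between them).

Treewidth 2.
Bags: B1 = {1, 5, 10}  B2 = {1, 6, 10}  B3 = {1, 6, 9}  B4 = {1, 4, 9}  B5 = {1, 4, 8}  B6 = {1, 2, 8}  B7 = {1, 2, 7}  B8 = {1, 3, 7}
Tree: B1–B2, B2–B3, B3–B4, B4–B5, B5–B6, B6–B7, B7–B8

Each bag holds 3 vertices, so the decomposition has width 2, which upper-bounds the treewidth. For the lower bound, G contains the cycle 1–5–10–6–9–4–8–2–7–3–1, so G is not a forest; only forests have treewidth ≤ 1, hence tw(G) ≥ 2. Hence tw(G) = 2 exactly.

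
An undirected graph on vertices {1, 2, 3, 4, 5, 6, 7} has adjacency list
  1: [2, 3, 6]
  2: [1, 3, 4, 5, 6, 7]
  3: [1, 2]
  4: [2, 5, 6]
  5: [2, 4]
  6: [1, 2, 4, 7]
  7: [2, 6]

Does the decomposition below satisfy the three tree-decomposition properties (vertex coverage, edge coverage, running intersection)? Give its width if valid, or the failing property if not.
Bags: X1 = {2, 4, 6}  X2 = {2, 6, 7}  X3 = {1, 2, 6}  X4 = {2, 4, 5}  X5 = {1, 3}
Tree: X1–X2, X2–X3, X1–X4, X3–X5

No — edge (2,3) lies in no bag.

A tree decomposition must satisfy three properties: every vertex lies in some bag; for every edge, both endpoints lie together in some bag; and for every vertex, the bags containing it form a connected subtree. Here edge (2,3) lies in no bag, so the decomposition is invalid.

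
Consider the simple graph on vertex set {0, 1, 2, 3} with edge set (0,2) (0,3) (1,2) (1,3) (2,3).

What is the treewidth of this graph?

A width-2 tree decomposition is:
Bags: B1 = {0, 2, 3}  B2 = {1, 2, 3}
Tree: B1–B2
The largest bag has 3 vertices, giving width 2; this decomposition certifies tw(G) ≤ 2. On the other hand G contains the 3-clique {0, 2, 3}. A clique must lie in a single bag of any decomposition, so no decomposition can have width below 2. Therefore the treewidth is 2.

2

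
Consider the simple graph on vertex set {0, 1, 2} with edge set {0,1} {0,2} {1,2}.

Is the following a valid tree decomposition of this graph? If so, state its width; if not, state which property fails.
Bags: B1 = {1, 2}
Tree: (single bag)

No — vertex 0 appears in no bag.

A tree decomposition must satisfy three properties: every vertex lies in some bag; for every edge, both endpoints lie together in some bag; and for every vertex, the bags containing it form a connected subtree. Here vertex 0 appears in no bag, so the decomposition is invalid.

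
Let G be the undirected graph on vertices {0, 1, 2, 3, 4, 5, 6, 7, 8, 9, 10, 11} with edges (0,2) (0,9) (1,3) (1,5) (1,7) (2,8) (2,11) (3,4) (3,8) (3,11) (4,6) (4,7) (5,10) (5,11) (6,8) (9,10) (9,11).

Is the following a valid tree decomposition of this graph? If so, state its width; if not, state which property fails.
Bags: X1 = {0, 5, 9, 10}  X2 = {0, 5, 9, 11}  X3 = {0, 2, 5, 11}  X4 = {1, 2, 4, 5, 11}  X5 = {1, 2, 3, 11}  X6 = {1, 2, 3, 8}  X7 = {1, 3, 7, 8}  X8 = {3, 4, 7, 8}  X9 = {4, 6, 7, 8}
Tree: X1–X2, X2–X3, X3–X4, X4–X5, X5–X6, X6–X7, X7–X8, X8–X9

A tree decomposition must satisfy three properties: every vertex lies in some bag; for every edge, both endpoints lie together in some bag; and for every vertex, the bags containing it form a connected subtree. Here bags containing vertex 4 are not connected in the tree, so the decomposition is invalid.

No — bags containing vertex 4 are not connected in the tree.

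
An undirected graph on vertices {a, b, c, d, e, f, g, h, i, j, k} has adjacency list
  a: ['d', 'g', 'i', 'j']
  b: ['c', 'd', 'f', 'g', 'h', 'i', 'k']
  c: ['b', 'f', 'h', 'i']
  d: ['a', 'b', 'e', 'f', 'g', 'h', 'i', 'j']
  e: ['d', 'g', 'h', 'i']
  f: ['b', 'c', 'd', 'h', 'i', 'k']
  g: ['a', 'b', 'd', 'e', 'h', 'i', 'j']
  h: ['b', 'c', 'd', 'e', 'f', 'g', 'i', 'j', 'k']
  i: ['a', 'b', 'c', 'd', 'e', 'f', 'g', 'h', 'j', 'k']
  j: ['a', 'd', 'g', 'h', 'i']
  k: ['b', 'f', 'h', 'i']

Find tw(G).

A width-4 tree decomposition is:
Bags: B1 = {d, e, g, h, i}  B2 = {d, g, h, i, j}  B3 = {b, d, g, h, i}  B4 = {b, d, f, h, i}  B5 = {b, f, h, i, k}  B6 = {a, d, g, i, j}  B7 = {b, c, f, h, i}
Tree: B1–B2, B2–B3, B3–B4, B4–B5, B2–B6, B5–B7
Every bag has size at most 5, so the width is 5 − 1 = 4 and tw(G) ≤ 4. On the other hand G contains the 5-clique {d, g, h, i, j}. A clique must lie in a single bag of any decomposition, so no decomposition can have width below 4. Combining the bounds, tw(G) = 4.

4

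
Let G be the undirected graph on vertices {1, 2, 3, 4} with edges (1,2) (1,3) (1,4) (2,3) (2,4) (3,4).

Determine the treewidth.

3

A width-3 tree decomposition is:
Bags: B1 = {1, 2, 3, 4}
Tree: (single bag)
A single bag containing all 4 vertices is trivially a valid decomposition of width 3. On the other hand G contains the 4-clique {1, 2, 3, 4}. A clique must lie in a single bag of any decomposition, so no decomposition can have width below 3. Hence tw(G) = 3 exactly.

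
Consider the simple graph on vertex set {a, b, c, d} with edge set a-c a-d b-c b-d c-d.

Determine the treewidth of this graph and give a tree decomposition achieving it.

Every bag has size at most 3, so the width is 3 − 1 = 2 and tw(G) ≤ 2. For the lower bound, the 3 vertices {a, c, d} are pairwise adjacent, and any tree decomposition puts a clique entirely inside one bag — forcing width ≥ 2. The upper and lower bounds meet at 2, so that is the treewidth.

Treewidth 2.
Bags: B1 = {b, c, d}  B2 = {a, c, d}
Tree: B1–B2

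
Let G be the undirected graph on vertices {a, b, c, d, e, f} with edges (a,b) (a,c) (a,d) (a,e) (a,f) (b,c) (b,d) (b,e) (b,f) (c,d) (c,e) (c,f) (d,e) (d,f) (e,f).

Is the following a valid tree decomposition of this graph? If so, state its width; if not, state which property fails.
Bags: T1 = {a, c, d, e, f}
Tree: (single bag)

A tree decomposition must satisfy three properties: every vertex lies in some bag; for every edge, both endpoints lie together in some bag; and for every vertex, the bags containing it form a connected subtree. Here vertex b appears in no bag, so the decomposition is invalid.

No — vertex b appears in no bag.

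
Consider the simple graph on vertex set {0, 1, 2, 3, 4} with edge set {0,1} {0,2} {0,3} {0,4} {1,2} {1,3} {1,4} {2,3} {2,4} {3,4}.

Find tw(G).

A width-4 tree decomposition is:
Bags: B1 = {0, 1, 2, 3, 4}
Tree: (single bag)
A single bag containing all 5 vertices is trivially a valid decomposition of width 4. On the other hand G contains the 5-clique {0, 1, 2, 3, 4}. A clique must lie in a single bag of any decomposition, so no decomposition can have width below 4. Hence tw(G) = 4 exactly.

4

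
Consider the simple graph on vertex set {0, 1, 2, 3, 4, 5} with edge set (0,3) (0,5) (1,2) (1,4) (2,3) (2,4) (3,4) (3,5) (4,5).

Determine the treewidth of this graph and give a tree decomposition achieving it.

Treewidth 2.
One optimal decomposition is:
Bags: B1 = {3, 4, 5}  B2 = {2, 3, 4}  B3 = {1, 2, 4}  B4 = {0, 3, 5}
Tree: B1–B2, B2–B3, B1–B4

Every bag has size at most 3, so the width is 3 − 1 = 2 and tw(G) ≤ 2. For the lower bound, the 3 vertices {1, 2, 4} are pairwise adjacent, and any tree decomposition puts a clique entirely inside one bag — forcing width ≥ 2. Therefore the treewidth is 2.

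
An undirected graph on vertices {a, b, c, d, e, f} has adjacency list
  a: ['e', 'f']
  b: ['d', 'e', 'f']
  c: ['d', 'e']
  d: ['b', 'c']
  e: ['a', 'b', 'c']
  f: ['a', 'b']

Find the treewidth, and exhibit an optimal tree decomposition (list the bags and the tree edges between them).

Each bag holds 3 vertices, so the decomposition has width 2, which upper-bounds the treewidth. Since f–a–e–b–f is a cycle in G, G is not acyclic. Forests are exactly the graphs of treewidth ≤ 1, so tw(G) ≥ 2. Therefore the treewidth is 2.

Treewidth 2.
One optimal decomposition is:
Bags: B1 = {a, b, f}  B2 = {a, b, e}  B3 = {b, d, e}  B4 = {c, d, e}
Tree: B1–B2, B2–B3, B3–B4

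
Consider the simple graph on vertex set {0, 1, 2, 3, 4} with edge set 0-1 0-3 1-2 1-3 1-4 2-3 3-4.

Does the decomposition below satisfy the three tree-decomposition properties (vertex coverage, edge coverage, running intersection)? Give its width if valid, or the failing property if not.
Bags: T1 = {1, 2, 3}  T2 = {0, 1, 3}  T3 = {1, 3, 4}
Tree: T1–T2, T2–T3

Every vertex of G appears in some bag (union = {0, 1, 2, 3, 4}); every edge is covered by a bag; and for each vertex v the set of bags containing v is connected in the bag tree. The decomposition is therefore valid. The largest bag has 3 vertices, so the width is 2.

Yes; width 2.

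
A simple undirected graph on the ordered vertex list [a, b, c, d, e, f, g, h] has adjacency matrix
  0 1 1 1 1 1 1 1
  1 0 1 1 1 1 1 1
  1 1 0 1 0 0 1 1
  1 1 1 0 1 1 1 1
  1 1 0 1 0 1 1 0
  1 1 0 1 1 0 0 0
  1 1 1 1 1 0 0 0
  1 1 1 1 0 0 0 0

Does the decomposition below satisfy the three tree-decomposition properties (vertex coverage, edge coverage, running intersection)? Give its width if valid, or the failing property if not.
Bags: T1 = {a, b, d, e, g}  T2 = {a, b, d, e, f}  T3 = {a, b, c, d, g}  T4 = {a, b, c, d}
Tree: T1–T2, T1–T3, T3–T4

No — vertex h appears in no bag.

A tree decomposition must satisfy three properties: every vertex lies in some bag; for every edge, both endpoints lie together in some bag; and for every vertex, the bags containing it form a connected subtree. Here vertex h appears in no bag, so the decomposition is invalid.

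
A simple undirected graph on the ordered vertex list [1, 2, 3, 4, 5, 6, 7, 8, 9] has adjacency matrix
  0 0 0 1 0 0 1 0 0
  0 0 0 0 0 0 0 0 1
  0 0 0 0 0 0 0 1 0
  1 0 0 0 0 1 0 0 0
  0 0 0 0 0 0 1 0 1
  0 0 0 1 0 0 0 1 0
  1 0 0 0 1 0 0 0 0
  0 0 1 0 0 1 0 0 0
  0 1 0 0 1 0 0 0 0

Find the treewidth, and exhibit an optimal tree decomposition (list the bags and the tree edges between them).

Every bag has size at most 2, so the width is 2 − 1 = 1 and tw(G) ≤ 1. Any graph with an edge has treewidth ≥ 1, and G has the edge 3–8. Hence tw(G) = 1 exactly.

Treewidth 1.
Bags: B1 = {3, 8}  B2 = {6, 8}  B3 = {4, 6}  B4 = {1, 4}  B5 = {1, 7}  B6 = {5, 7}  B7 = {5, 9}  B8 = {2, 9}
Tree: B1–B2, B2–B3, B3–B4, B4–B5, B5–B6, B6–B7, B7–B8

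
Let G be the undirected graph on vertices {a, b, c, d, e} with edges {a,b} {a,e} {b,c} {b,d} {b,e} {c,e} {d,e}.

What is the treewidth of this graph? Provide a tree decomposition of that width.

Each bag holds 3 vertices, so the decomposition has width 2, which upper-bounds the treewidth. Conversely, {b, d, e} is a clique of size 3, and the vertices of any clique must share a bag in every tree decomposition; so some bag has ≥ 3 vertices and tw(G) ≥ 2. Hence tw(G) = 2 exactly.

Treewidth 2.
Bags: B1 = {b, c, e}  B2 = {b, d, e}  B3 = {a, b, e}
Tree: B1–B2, B2–B3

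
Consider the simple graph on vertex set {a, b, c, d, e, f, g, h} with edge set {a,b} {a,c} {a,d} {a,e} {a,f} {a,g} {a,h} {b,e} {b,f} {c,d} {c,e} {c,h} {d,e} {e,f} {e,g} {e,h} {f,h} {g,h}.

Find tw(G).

3

A width-3 tree decomposition is:
Bags: B1 = {a, e, g, h}  B2 = {a, e, f, h}  B3 = {a, c, e, h}  B4 = {a, b, e, f}  B5 = {a, c, d, e}
Tree: B1–B2, B1–B3, B2–B4, B3–B5
Every bag has size at most 4, so the width is 4 − 1 = 3 and tw(G) ≤ 3. For the lower bound, the 4 vertices {a, c, d, e} are pairwise adjacent, and any tree decomposition puts a clique entirely inside one bag — forcing width ≥ 3. Hence tw(G) = 3 exactly.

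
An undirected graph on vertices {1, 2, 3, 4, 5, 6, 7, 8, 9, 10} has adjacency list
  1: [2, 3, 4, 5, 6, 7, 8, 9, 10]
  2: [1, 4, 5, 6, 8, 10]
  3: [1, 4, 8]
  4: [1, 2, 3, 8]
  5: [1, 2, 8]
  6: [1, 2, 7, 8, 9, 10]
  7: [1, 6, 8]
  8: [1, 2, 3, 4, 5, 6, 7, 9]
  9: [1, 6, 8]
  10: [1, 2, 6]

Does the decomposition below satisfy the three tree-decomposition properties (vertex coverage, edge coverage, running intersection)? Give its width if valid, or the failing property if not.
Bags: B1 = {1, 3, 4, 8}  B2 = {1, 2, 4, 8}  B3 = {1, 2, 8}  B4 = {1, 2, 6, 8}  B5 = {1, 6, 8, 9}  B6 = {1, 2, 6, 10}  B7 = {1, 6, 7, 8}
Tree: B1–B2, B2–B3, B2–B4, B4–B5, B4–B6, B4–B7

A tree decomposition must satisfy three properties: every vertex lies in some bag; for every edge, both endpoints lie together in some bag; and for every vertex, the bags containing it form a connected subtree. Here vertex 5 appears in no bag, so the decomposition is invalid.

No — vertex 5 appears in no bag.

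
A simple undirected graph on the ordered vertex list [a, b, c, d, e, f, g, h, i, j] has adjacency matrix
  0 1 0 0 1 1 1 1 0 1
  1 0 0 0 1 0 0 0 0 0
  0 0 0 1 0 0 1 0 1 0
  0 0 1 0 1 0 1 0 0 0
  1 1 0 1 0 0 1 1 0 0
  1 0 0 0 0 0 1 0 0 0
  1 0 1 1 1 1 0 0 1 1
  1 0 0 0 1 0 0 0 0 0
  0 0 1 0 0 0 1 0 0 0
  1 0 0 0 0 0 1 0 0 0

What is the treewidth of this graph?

2

A width-2 tree decomposition is:
Bags: B1 = {d, e, g}  B2 = {a, e, g}  B3 = {a, g, j}  B4 = {a, e, h}  B5 = {a, f, g}  B6 = {c, d, g}  B7 = {c, g, i}  B8 = {a, b, e}
Tree: B1–B2, B2–B3, B2–B4, B3–B5, B1–B6, B6–B7, B4–B8
The largest bag has 3 vertices, giving width 2; this decomposition certifies tw(G) ≤ 2. Conversely, {d, e, g} is a clique of size 3, and the vertices of any clique must share a bag in every tree decomposition; so some bag has ≥ 3 vertices and tw(G) ≥ 2. Hence tw(G) = 2 exactly.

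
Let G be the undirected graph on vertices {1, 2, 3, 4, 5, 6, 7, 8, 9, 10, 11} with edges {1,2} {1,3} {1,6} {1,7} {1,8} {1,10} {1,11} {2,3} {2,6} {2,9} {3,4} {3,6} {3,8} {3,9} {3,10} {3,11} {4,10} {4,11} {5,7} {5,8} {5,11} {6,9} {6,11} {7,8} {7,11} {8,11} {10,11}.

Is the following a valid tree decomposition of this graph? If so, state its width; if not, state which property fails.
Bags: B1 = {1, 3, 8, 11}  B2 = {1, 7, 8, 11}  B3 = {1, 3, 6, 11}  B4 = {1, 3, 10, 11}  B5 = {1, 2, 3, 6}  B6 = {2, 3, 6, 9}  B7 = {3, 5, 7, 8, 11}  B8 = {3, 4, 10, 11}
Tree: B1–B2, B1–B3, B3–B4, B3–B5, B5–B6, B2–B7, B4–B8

A tree decomposition must satisfy three properties: every vertex lies in some bag; for every edge, both endpoints lie together in some bag; and for every vertex, the bags containing it form a connected subtree. Here bags containing vertex 3 are not connected in the tree, so the decomposition is invalid.

No — bags containing vertex 3 are not connected in the tree.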